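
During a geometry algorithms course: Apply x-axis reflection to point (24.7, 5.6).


Reflection over x-axis: (x,y) -> (x,-y)
(24.7, 5.6) -> (24.7, -5.6)

(24.7, -5.6)


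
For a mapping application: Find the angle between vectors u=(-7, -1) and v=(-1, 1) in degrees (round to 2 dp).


u.v = 6, |u| = sqrt(50) = 7.0711, |v| = sqrt(2) = 1.4142
cos(theta) = u.v/(|u||v|) = 6/sqrt(100) = 0.6
theta = acos(0.6) = 53.13 degrees

53.13 degrees


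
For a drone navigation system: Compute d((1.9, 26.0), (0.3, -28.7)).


dx=-1.6, dy=-54.7
d^2 = (-1.6)^2 + (-54.7)^2 = 2994.65
d = sqrt(2994.65) = 54.7234

54.7234


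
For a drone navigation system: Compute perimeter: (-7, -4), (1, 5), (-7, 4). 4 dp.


Sides: (-7, -4)->(1, 5): sqrt(145) = 12.041595, (1, 5)->(-7, 4): sqrt(65) = 8.062258, (-7, 4)->(-7, -4): sqrt(64) = 8
Sum = 28.103853
Perimeter = 28.1039

28.1039


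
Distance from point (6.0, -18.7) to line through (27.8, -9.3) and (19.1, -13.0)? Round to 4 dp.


|cross product| = 1.12
|line direction| = sqrt(89.38) = 9.4541
Distance = 1.12/sqrt(89.38) = 0.1185

0.1185


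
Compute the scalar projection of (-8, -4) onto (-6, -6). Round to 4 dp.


u.v = 72, |v| = sqrt(72) = 8.4853
Scalar projection = u.v / |v| = 72 / sqrt(72) = 8.4853

8.4853


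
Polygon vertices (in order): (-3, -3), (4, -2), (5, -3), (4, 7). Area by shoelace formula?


Shoelace sum: ((-3)*(-2) - 4*(-3)) + (4*(-3) - 5*(-2)) + (5*7 - 4*(-3)) + (4*(-3) - (-3)*7)
= 72
Area = |72|/2 = 36

36


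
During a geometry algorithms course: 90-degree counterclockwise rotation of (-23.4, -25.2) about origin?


90° CCW: (x,y) -> (-y, x)
(-23.4,-25.2) -> (25.2, -23.4)

(25.2, -23.4)


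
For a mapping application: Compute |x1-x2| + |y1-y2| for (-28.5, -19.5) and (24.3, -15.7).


|(-28.5)-24.3| + |(-19.5)-(-15.7)| = 52.8 + 3.8 = 56.6

56.6


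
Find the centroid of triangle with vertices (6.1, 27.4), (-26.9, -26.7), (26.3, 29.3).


Centroid = ((x_A+x_B+x_C)/3, (y_A+y_B+y_C)/3)
= ((6.1+(-26.9)+26.3)/3, (27.4+(-26.7)+29.3)/3)
= (1.8333, 10)

(1.8333, 10)


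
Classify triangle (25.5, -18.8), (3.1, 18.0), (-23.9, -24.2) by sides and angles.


Side lengths squared: AB^2=1856, BC^2=2509.84, CA^2=2469.52
Sorted: [1856, 2469.52, 2509.84]
By sides: Scalene, By angles: Acute

Scalene, Acute


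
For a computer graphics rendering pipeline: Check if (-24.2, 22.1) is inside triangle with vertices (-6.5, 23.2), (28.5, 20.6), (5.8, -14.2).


Cross products: AB x AP = -84.52, BC x BP = -1868.01, CA x CP = 675.51
All same sign? no

No, outside


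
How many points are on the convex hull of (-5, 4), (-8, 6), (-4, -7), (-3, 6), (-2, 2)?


Convex hull vertices (CCW): (-8, 6), (-4, -7), (-2, 2), (-3, 6)
Count = 4

4


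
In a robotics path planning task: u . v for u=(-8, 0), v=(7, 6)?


u . v = u_x*v_x + u_y*v_y = (-8)*7 + 0*6
= (-56) + 0 = -56

-56


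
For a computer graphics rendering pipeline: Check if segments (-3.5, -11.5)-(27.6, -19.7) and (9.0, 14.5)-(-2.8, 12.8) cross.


Cross products: d1=285.55, d2=435.18, d3=911.1, d4=761.47
d1*d2 < 0 and d3*d4 < 0? no

No, they don't intersect


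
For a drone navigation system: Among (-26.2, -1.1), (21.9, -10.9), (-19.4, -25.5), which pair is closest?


d(P0,P1) = 49.0882, d(P0,P2) = 25.3298, d(P1,P2) = 43.8047
Closest: P0 and P2

Closest pair: (-26.2, -1.1) and (-19.4, -25.5), distance = 25.3298


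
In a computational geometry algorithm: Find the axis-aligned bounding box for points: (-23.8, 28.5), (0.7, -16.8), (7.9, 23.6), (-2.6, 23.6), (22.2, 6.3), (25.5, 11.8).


x range: [-23.8, 25.5]
y range: [-16.8, 28.5]
Bounding box: (-23.8,-16.8) to (25.5,28.5)

(-23.8,-16.8) to (25.5,28.5)


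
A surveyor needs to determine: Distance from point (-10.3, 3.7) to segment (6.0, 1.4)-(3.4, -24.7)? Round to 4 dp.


Project P onto AB: t = 0 (clamped to [0,1])
Closest point on segment: (6, 1.4)
Distance: 16.4615

16.4615


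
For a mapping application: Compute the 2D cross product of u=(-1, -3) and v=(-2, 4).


u x v = u_x*v_y - u_y*v_x = (-1)*4 - (-3)*(-2)
= (-4) - 6 = -10

-10


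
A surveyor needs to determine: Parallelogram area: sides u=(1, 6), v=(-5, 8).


|u x v| = |1*8 - 6*(-5)|
= |8 - (-30)| = 38

38


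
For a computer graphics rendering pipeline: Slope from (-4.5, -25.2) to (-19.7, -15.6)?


slope = (y2-y1)/(x2-x1) = ((-15.6)-(-25.2))/((-19.7)-(-4.5)) = 9.6/(-15.2) = -0.6316

-0.6316


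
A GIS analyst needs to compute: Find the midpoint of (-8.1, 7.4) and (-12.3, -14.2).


M = (((-8.1)+(-12.3))/2, (7.4+(-14.2))/2)
= (-10.2, -3.4)

(-10.2, -3.4)


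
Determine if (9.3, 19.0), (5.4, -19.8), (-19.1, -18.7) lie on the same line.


Cross product: (5.4-9.3)*((-18.7)-19) - ((-19.8)-19)*((-19.1)-9.3)
= -954.89

No, not collinear


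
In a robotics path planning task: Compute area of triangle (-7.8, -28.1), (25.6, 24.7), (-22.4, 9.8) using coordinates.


Area = |x_A(y_B-y_C) + x_B(y_C-y_A) + x_C(y_A-y_B)|/2
= |(-116.22) + 970.24 + 1182.72|/2
= 2036.74/2 = 1018.37

1018.37


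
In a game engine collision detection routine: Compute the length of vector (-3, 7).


|u| = sqrt((-3)^2 + 7^2) = sqrt(58) = 7.6158

7.6158


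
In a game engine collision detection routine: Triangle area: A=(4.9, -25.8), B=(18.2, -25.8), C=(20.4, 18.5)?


Area = |x_A(y_B-y_C) + x_B(y_C-y_A) + x_C(y_A-y_B)|/2
= |(-217.07) + 806.26 + 0|/2
= 589.19/2 = 294.595

294.595


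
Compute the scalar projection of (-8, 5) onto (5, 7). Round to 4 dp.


u.v = -5, |v| = sqrt(74) = 8.6023
Scalar projection = u.v / |v| = -5 / sqrt(74) = -0.5812

-0.5812


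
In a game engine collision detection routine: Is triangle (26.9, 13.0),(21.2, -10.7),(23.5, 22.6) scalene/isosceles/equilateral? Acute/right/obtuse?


Side lengths squared: AB^2=594.18, BC^2=1114.18, CA^2=103.72
Sorted: [103.72, 594.18, 1114.18]
By sides: Scalene, By angles: Obtuse

Scalene, Obtuse


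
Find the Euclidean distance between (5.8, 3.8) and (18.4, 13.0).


dx=12.6, dy=9.2
d^2 = 12.6^2 + 9.2^2 = 243.4
d = sqrt(243.4) = 15.6013

15.6013


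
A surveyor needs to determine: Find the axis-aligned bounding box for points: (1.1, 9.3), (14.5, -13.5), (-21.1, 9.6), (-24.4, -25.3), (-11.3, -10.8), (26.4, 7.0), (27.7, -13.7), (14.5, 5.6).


x range: [-24.4, 27.7]
y range: [-25.3, 9.6]
Bounding box: (-24.4,-25.3) to (27.7,9.6)

(-24.4,-25.3) to (27.7,9.6)


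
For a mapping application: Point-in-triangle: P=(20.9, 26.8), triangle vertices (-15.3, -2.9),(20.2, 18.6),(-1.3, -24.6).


Cross products: AB x AP = 276.05, BC x BP = -146.06, CA x CP = -1201.34
All same sign? no

No, outside


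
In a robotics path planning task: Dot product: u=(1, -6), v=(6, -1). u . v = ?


u . v = u_x*v_x + u_y*v_y = 1*6 + (-6)*(-1)
= 6 + 6 = 12

12


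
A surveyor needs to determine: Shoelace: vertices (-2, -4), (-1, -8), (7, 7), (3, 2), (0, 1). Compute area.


Shoelace sum: ((-2)*(-8) - (-1)*(-4)) + ((-1)*7 - 7*(-8)) + (7*2 - 3*7) + (3*1 - 0*2) + (0*(-4) - (-2)*1)
= 59
Area = |59|/2 = 29.5

29.5


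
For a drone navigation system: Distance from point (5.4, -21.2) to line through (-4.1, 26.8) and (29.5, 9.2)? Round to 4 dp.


|cross product| = 1445.6
|line direction| = sqrt(1438.72) = 37.9305
Distance = 1445.6/sqrt(1438.72) = 38.1118

38.1118


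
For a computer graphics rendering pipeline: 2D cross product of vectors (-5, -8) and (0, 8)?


u x v = u_x*v_y - u_y*v_x = (-5)*8 - (-8)*0
= (-40) - 0 = -40

-40


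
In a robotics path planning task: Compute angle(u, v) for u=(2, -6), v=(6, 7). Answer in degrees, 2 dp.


u.v = -30, |u| = sqrt(40) = 6.3246, |v| = sqrt(85) = 9.2195
cos(theta) = u.v/(|u||v|) = -30/sqrt(3400) = -0.514496
theta = acos(-0.514496) = 120.96 degrees

120.96 degrees


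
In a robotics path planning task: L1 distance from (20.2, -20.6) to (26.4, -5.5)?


|20.2-26.4| + |(-20.6)-(-5.5)| = 6.2 + 15.1 = 21.3

21.3


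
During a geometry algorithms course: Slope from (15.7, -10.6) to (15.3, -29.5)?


slope = (y2-y1)/(x2-x1) = ((-29.5)-(-10.6))/(15.3-15.7) = (-18.9)/(-0.4) = 47.25

47.25


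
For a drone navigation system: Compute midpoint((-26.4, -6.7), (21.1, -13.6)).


M = (((-26.4)+21.1)/2, ((-6.7)+(-13.6))/2)
= (-2.65, -10.15)

(-2.65, -10.15)


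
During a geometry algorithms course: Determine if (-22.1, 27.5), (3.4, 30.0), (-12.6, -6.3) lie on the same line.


Cross product: (3.4-(-22.1))*((-6.3)-27.5) - (30-27.5)*((-12.6)-(-22.1))
= -885.65

No, not collinear


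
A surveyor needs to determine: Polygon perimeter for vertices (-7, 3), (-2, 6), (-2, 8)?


Sides: (-7, 3)->(-2, 6): sqrt(34) = 5.830952, (-2, 6)->(-2, 8): sqrt(4) = 2, (-2, 8)->(-7, 3): sqrt(50) = 7.071068
Sum = 14.90202
Perimeter = 14.902

14.902


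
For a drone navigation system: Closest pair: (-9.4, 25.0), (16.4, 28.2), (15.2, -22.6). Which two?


d(P0,P1) = 25.9977, d(P0,P2) = 53.581, d(P1,P2) = 50.8142
Closest: P0 and P1

Closest pair: (-9.4, 25.0) and (16.4, 28.2), distance = 25.9977


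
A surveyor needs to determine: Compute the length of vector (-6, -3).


|u| = sqrt((-6)^2 + (-3)^2) = sqrt(45) = 6.7082

6.7082


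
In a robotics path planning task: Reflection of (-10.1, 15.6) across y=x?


Reflection over y=x: (x,y) -> (y,x)
(-10.1, 15.6) -> (15.6, -10.1)

(15.6, -10.1)


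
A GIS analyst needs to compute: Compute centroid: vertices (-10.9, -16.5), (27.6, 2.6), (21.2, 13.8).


Centroid = ((x_A+x_B+x_C)/3, (y_A+y_B+y_C)/3)
= (((-10.9)+27.6+21.2)/3, ((-16.5)+2.6+13.8)/3)
= (12.6333, -0.0333)

(12.6333, -0.0333)


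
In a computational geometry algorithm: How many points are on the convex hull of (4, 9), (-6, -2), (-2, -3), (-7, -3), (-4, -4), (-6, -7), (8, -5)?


Convex hull vertices (CCW): (-7, -3), (-6, -7), (8, -5), (4, 9)
Count = 4

4


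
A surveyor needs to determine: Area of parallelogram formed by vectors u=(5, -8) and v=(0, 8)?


|u x v| = |5*8 - (-8)*0|
= |40 - 0| = 40

40


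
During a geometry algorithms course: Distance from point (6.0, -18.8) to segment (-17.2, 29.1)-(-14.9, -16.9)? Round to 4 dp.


Project P onto AB: t = 1 (clamped to [0,1])
Closest point on segment: (-14.9, -16.9)
Distance: 20.9862

20.9862


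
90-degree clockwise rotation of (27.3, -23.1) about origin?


90° CW: (x,y) -> (y, -x)
(27.3,-23.1) -> (-23.1, -27.3)

(-23.1, -27.3)


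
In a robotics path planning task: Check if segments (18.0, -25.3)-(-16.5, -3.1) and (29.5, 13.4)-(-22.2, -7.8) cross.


Cross products: d1=1756.99, d2=-122.15, d3=-1590.45, d4=288.69
d1*d2 < 0 and d3*d4 < 0? yes

Yes, they intersect


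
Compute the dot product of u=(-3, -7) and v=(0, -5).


u . v = u_x*v_x + u_y*v_y = (-3)*0 + (-7)*(-5)
= 0 + 35 = 35

35


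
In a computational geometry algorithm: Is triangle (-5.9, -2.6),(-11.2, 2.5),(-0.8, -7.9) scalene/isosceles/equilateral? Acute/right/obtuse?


Side lengths squared: AB^2=54.1, BC^2=216.32, CA^2=54.1
Sorted: [54.1, 54.1, 216.32]
By sides: Isosceles, By angles: Obtuse

Isosceles, Obtuse


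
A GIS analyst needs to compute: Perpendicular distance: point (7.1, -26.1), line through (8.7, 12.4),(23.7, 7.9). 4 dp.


|cross product| = 584.7
|line direction| = sqrt(245.25) = 15.6605
Distance = 584.7/sqrt(245.25) = 37.3361

37.3361


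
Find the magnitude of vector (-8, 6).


|u| = sqrt((-8)^2 + 6^2) = sqrt(100) = 10

10


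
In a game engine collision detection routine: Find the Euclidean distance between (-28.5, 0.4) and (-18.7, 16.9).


dx=9.8, dy=16.5
d^2 = 9.8^2 + 16.5^2 = 368.29
d = sqrt(368.29) = 19.1909

19.1909


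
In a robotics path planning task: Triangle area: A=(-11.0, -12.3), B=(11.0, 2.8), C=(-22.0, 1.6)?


Area = |x_A(y_B-y_C) + x_B(y_C-y_A) + x_C(y_A-y_B)|/2
= |(-13.2) + 152.9 + 332.2|/2
= 471.9/2 = 235.95

235.95


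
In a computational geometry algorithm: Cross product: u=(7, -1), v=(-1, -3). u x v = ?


u x v = u_x*v_y - u_y*v_x = 7*(-3) - (-1)*(-1)
= (-21) - 1 = -22

-22


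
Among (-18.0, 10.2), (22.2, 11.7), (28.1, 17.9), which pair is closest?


d(P0,P1) = 40.228, d(P0,P2) = 46.7386, d(P1,P2) = 8.5586
Closest: P1 and P2

Closest pair: (22.2, 11.7) and (28.1, 17.9), distance = 8.5586


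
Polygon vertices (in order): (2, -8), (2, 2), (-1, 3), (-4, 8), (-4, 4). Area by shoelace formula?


Shoelace sum: (2*2 - 2*(-8)) + (2*3 - (-1)*2) + ((-1)*8 - (-4)*3) + ((-4)*4 - (-4)*8) + ((-4)*(-8) - 2*4)
= 72
Area = |72|/2 = 36

36


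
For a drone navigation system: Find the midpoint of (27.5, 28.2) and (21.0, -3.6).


M = ((27.5+21)/2, (28.2+(-3.6))/2)
= (24.25, 12.3)

(24.25, 12.3)


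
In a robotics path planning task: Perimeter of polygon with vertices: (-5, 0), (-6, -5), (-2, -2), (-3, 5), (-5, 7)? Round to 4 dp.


Sides: (-5, 0)->(-6, -5): sqrt(26) = 5.09902, (-6, -5)->(-2, -2): sqrt(25) = 5, (-2, -2)->(-3, 5): sqrt(50) = 7.071068, (-3, 5)->(-5, 7): sqrt(8) = 2.828427, (-5, 7)->(-5, 0): sqrt(49) = 7
Sum = 26.998515
Perimeter = 26.9985

26.9985


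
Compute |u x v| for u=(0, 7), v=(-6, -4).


|u x v| = |0*(-4) - 7*(-6)|
= |0 - (-42)| = 42

42


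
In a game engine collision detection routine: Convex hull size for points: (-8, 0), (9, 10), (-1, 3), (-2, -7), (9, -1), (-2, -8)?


Convex hull vertices (CCW): (-8, 0), (-2, -8), (9, -1), (9, 10)
Count = 4

4


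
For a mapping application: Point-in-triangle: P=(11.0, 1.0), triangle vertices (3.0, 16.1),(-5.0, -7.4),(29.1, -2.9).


Cross products: AB x AP = 308.8, BC x BP = 214.44, CA x CP = 242.11
All same sign? yes

Yes, inside


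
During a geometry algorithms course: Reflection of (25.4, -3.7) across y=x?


Reflection over y=x: (x,y) -> (y,x)
(25.4, -3.7) -> (-3.7, 25.4)

(-3.7, 25.4)


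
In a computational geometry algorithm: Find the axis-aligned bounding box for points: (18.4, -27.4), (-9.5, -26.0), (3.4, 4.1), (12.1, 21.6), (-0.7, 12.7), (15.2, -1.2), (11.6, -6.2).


x range: [-9.5, 18.4]
y range: [-27.4, 21.6]
Bounding box: (-9.5,-27.4) to (18.4,21.6)

(-9.5,-27.4) to (18.4,21.6)


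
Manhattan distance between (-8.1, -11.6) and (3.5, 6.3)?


|(-8.1)-3.5| + |(-11.6)-6.3| = 11.6 + 17.9 = 29.5

29.5


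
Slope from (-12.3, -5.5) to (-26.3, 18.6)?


slope = (y2-y1)/(x2-x1) = (18.6-(-5.5))/((-26.3)-(-12.3)) = 24.1/(-14) = -1.7214

-1.7214


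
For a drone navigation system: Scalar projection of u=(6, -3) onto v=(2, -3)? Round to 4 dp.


u.v = 21, |v| = sqrt(13) = 3.6056
Scalar projection = u.v / |v| = 21 / sqrt(13) = 5.8244

5.8244


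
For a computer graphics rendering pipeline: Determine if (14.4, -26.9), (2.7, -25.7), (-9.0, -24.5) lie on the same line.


Cross product: (2.7-14.4)*((-24.5)-(-26.9)) - ((-25.7)-(-26.9))*((-9)-14.4)
= 0

Yes, collinear


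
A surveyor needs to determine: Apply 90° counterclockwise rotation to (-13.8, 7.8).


90° CCW: (x,y) -> (-y, x)
(-13.8,7.8) -> (-7.8, -13.8)

(-7.8, -13.8)


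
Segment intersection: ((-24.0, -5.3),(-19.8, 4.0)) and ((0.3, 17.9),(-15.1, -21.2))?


Cross products: d1=-592.85, d2=-571.85, d3=-128.55, d4=-149.55
d1*d2 < 0 and d3*d4 < 0? no

No, they don't intersect


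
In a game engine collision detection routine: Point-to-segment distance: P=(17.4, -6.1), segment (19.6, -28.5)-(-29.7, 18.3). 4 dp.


Project P onto AB: t = 0.2503 (clamped to [0,1])
Closest point on segment: (7.258, -16.7838)
Distance: 14.7311

14.7311


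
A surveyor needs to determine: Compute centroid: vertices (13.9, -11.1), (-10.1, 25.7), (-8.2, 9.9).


Centroid = ((x_A+x_B+x_C)/3, (y_A+y_B+y_C)/3)
= ((13.9+(-10.1)+(-8.2))/3, ((-11.1)+25.7+9.9)/3)
= (-1.4667, 8.1667)

(-1.4667, 8.1667)


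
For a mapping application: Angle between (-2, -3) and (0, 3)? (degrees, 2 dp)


u.v = -9, |u| = sqrt(13) = 3.6056, |v| = sqrt(9) = 3
cos(theta) = u.v/(|u||v|) = -9/sqrt(117) = -0.83205
theta = acos(-0.83205) = 146.31 degrees

146.31 degrees


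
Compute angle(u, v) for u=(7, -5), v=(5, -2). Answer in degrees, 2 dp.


u.v = 45, |u| = sqrt(74) = 8.6023, |v| = sqrt(29) = 5.3852
cos(theta) = u.v/(|u||v|) = 45/sqrt(2146) = 0.971399
theta = acos(0.971399) = 13.74 degrees

13.74 degrees


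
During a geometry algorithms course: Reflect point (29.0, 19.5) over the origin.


Reflection over origin: (x,y) -> (-x,-y)
(29, 19.5) -> (-29, -19.5)

(-29, -19.5)


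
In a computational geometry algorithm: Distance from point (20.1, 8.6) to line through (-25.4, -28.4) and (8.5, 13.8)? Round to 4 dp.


|cross product| = 665.8
|line direction| = sqrt(2930.05) = 54.1299
Distance = 665.8/sqrt(2930.05) = 12.3

12.3


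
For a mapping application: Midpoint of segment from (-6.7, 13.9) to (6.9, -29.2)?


M = (((-6.7)+6.9)/2, (13.9+(-29.2))/2)
= (0.1, -7.65)

(0.1, -7.65)


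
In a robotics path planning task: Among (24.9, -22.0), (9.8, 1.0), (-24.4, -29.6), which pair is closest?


d(P0,P1) = 27.5138, d(P0,P2) = 49.8824, d(P1,P2) = 45.8912
Closest: P0 and P1

Closest pair: (24.9, -22.0) and (9.8, 1.0), distance = 27.5138


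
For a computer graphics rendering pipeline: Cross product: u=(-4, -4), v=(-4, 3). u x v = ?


u x v = u_x*v_y - u_y*v_x = (-4)*3 - (-4)*(-4)
= (-12) - 16 = -28

-28


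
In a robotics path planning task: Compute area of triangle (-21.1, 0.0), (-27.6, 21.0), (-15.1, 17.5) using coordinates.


Area = |x_A(y_B-y_C) + x_B(y_C-y_A) + x_C(y_A-y_B)|/2
= |(-73.85) + (-483) + 317.1|/2
= 239.75/2 = 119.875

119.875


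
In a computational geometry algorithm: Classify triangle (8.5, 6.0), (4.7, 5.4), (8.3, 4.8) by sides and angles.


Side lengths squared: AB^2=14.8, BC^2=13.32, CA^2=1.48
Sorted: [1.48, 13.32, 14.8]
By sides: Scalene, By angles: Right

Scalene, Right


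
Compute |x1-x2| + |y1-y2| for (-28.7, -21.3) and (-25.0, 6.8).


|(-28.7)-(-25)| + |(-21.3)-6.8| = 3.7 + 28.1 = 31.8

31.8


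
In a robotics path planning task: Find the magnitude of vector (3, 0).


|u| = sqrt(3^2 + 0^2) = sqrt(9) = 3

3


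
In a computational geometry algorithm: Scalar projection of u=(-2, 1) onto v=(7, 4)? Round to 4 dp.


u.v = -10, |v| = sqrt(65) = 8.0623
Scalar projection = u.v / |v| = -10 / sqrt(65) = -1.2403

-1.2403


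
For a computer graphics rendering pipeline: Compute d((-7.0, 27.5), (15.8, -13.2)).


dx=22.8, dy=-40.7
d^2 = 22.8^2 + (-40.7)^2 = 2176.33
d = sqrt(2176.33) = 46.6512

46.6512


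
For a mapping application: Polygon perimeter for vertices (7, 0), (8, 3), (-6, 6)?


Sides: (7, 0)->(8, 3): sqrt(10) = 3.162278, (8, 3)->(-6, 6): sqrt(205) = 14.317821, (-6, 6)->(7, 0): sqrt(205) = 14.317821
Sum = 31.79792
Perimeter = 31.7979

31.7979


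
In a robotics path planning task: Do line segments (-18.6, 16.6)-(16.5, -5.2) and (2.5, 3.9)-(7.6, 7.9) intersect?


Cross products: d1=149.17, d2=-102.41, d3=14.21, d4=265.79
d1*d2 < 0 and d3*d4 < 0? no

No, they don't intersect


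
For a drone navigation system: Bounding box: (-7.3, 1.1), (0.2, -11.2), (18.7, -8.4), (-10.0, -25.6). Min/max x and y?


x range: [-10, 18.7]
y range: [-25.6, 1.1]
Bounding box: (-10,-25.6) to (18.7,1.1)

(-10,-25.6) to (18.7,1.1)


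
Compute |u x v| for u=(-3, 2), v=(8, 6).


|u x v| = |(-3)*6 - 2*8|
= |(-18) - 16| = 34

34


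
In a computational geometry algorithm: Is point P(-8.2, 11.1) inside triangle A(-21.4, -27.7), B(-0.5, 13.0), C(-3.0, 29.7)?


Cross products: AB x AP = 273.68, BC x BP = 133.34, CA x CP = 43.76
All same sign? yes

Yes, inside


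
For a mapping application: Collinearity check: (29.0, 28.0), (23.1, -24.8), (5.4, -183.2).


Cross product: (23.1-29)*((-183.2)-28) - ((-24.8)-28)*(5.4-29)
= 0

Yes, collinear


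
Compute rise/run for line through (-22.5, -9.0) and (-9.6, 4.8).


slope = (y2-y1)/(x2-x1) = (4.8-(-9))/((-9.6)-(-22.5)) = 13.8/12.9 = 1.0698

1.0698


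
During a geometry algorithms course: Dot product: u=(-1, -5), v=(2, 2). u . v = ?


u . v = u_x*v_x + u_y*v_y = (-1)*2 + (-5)*2
= (-2) + (-10) = -12

-12


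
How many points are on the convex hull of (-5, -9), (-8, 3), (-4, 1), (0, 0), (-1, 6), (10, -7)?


Convex hull vertices (CCW): (-8, 3), (-5, -9), (10, -7), (-1, 6)
Count = 4

4


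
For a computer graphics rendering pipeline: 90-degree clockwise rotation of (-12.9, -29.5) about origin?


90° CW: (x,y) -> (y, -x)
(-12.9,-29.5) -> (-29.5, 12.9)

(-29.5, 12.9)


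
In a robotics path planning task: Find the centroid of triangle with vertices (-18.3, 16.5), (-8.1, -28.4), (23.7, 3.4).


Centroid = ((x_A+x_B+x_C)/3, (y_A+y_B+y_C)/3)
= (((-18.3)+(-8.1)+23.7)/3, (16.5+(-28.4)+3.4)/3)
= (-0.9, -2.8333)

(-0.9, -2.8333)


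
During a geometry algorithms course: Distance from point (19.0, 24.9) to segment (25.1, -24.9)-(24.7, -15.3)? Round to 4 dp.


Project P onto AB: t = 1 (clamped to [0,1])
Closest point on segment: (24.7, -15.3)
Distance: 40.6021

40.6021


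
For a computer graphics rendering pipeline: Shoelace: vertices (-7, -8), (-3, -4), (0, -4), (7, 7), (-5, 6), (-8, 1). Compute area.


Shoelace sum: ((-7)*(-4) - (-3)*(-8)) + ((-3)*(-4) - 0*(-4)) + (0*7 - 7*(-4)) + (7*6 - (-5)*7) + ((-5)*1 - (-8)*6) + ((-8)*(-8) - (-7)*1)
= 235
Area = |235|/2 = 117.5

117.5


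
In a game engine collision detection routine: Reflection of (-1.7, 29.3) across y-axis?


Reflection over y-axis: (x,y) -> (-x,y)
(-1.7, 29.3) -> (1.7, 29.3)

(1.7, 29.3)


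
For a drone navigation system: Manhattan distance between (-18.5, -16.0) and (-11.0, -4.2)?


|(-18.5)-(-11)| + |(-16)-(-4.2)| = 7.5 + 11.8 = 19.3

19.3


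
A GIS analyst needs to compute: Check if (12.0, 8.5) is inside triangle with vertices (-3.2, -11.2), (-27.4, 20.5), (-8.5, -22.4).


Cross products: AB x AP = -958.58, BC x BP = 1463.46, CA x CP = -65.83
All same sign? no

No, outside


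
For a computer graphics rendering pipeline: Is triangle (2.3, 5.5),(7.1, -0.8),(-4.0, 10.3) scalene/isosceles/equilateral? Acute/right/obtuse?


Side lengths squared: AB^2=62.73, BC^2=246.42, CA^2=62.73
Sorted: [62.73, 62.73, 246.42]
By sides: Isosceles, By angles: Obtuse

Isosceles, Obtuse


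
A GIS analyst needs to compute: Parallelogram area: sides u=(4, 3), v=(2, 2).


|u x v| = |4*2 - 3*2|
= |8 - 6| = 2

2


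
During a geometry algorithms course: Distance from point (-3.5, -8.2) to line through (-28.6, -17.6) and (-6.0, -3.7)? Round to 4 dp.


|cross product| = 136.45
|line direction| = sqrt(703.97) = 26.5324
Distance = 136.45/sqrt(703.97) = 5.1428

5.1428


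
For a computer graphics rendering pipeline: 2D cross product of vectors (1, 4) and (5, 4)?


u x v = u_x*v_y - u_y*v_x = 1*4 - 4*5
= 4 - 20 = -16

-16


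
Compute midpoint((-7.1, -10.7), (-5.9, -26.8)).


M = (((-7.1)+(-5.9))/2, ((-10.7)+(-26.8))/2)
= (-6.5, -18.75)

(-6.5, -18.75)


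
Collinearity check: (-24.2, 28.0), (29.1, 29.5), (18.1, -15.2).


Cross product: (29.1-(-24.2))*((-15.2)-28) - (29.5-28)*(18.1-(-24.2))
= -2366.01

No, not collinear


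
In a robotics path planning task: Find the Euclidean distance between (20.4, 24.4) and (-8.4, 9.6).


dx=-28.8, dy=-14.8
d^2 = (-28.8)^2 + (-14.8)^2 = 1048.48
d = sqrt(1048.48) = 32.3802

32.3802


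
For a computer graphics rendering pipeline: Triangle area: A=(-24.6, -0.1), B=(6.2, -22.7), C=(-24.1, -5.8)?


Area = |x_A(y_B-y_C) + x_B(y_C-y_A) + x_C(y_A-y_B)|/2
= |415.74 + (-35.34) + (-544.66)|/2
= 164.26/2 = 82.13

82.13


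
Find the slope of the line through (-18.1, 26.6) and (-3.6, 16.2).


slope = (y2-y1)/(x2-x1) = (16.2-26.6)/((-3.6)-(-18.1)) = (-10.4)/14.5 = -0.7172

-0.7172


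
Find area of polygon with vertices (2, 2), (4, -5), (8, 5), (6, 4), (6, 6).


Shoelace sum: (2*(-5) - 4*2) + (4*5 - 8*(-5)) + (8*4 - 6*5) + (6*6 - 6*4) + (6*2 - 2*6)
= 56
Area = |56|/2 = 28

28


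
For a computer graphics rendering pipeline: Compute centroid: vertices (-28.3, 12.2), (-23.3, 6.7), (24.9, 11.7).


Centroid = ((x_A+x_B+x_C)/3, (y_A+y_B+y_C)/3)
= (((-28.3)+(-23.3)+24.9)/3, (12.2+6.7+11.7)/3)
= (-8.9, 10.2)

(-8.9, 10.2)


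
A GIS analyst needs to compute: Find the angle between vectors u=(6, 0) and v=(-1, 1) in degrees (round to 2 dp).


u.v = -6, |u| = sqrt(36) = 6, |v| = sqrt(2) = 1.4142
cos(theta) = u.v/(|u||v|) = -6/sqrt(72) = -0.707107
theta = acos(-0.707107) = 135 degrees

135 degrees


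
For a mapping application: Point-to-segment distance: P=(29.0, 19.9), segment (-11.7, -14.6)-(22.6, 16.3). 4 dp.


Project P onto AB: t = 1 (clamped to [0,1])
Closest point on segment: (22.6, 16.3)
Distance: 7.343

7.343


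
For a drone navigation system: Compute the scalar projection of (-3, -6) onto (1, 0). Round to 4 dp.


u.v = -3, |v| = sqrt(1) = 1
Scalar projection = u.v / |v| = -3 / sqrt(1) = -3

-3


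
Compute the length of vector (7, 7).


|u| = sqrt(7^2 + 7^2) = sqrt(98) = 9.8995

9.8995


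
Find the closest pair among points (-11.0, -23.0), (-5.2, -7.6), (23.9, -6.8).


d(P0,P1) = 16.456, d(P0,P2) = 38.4766, d(P1,P2) = 29.111
Closest: P0 and P1

Closest pair: (-11.0, -23.0) and (-5.2, -7.6), distance = 16.456


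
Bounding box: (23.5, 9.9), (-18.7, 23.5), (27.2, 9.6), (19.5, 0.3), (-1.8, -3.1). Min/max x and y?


x range: [-18.7, 27.2]
y range: [-3.1, 23.5]
Bounding box: (-18.7,-3.1) to (27.2,23.5)

(-18.7,-3.1) to (27.2,23.5)


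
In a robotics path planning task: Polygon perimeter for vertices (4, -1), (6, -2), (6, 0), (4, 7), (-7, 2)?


Sides: (4, -1)->(6, -2): sqrt(5) = 2.236068, (6, -2)->(6, 0): sqrt(4) = 2, (6, 0)->(4, 7): sqrt(53) = 7.28011, (4, 7)->(-7, 2): sqrt(146) = 12.083046, (-7, 2)->(4, -1): sqrt(130) = 11.401754
Sum = 35.000978
Perimeter = 35.001

35.001


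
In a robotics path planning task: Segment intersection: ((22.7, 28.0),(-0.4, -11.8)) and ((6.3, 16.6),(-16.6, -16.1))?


Cross products: d1=275.22, d2=431.27, d3=-389.38, d4=-545.43
d1*d2 < 0 and d3*d4 < 0? no

No, they don't intersect


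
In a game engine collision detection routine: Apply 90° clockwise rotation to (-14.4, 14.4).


90° CW: (x,y) -> (y, -x)
(-14.4,14.4) -> (14.4, 14.4)

(14.4, 14.4)


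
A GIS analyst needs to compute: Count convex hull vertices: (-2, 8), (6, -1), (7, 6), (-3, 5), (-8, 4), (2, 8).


Convex hull vertices (CCW): (-8, 4), (6, -1), (7, 6), (2, 8), (-2, 8)
Count = 5

5


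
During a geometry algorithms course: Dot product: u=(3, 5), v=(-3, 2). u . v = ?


u . v = u_x*v_x + u_y*v_y = 3*(-3) + 5*2
= (-9) + 10 = 1

1


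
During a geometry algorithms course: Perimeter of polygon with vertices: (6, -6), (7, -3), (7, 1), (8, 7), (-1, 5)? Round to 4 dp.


Sides: (6, -6)->(7, -3): sqrt(10) = 3.162278, (7, -3)->(7, 1): sqrt(16) = 4, (7, 1)->(8, 7): sqrt(37) = 6.082763, (8, 7)->(-1, 5): sqrt(85) = 9.219544, (-1, 5)->(6, -6): sqrt(170) = 13.038405
Sum = 35.50299
Perimeter = 35.503

35.503


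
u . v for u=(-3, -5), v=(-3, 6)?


u . v = u_x*v_x + u_y*v_y = (-3)*(-3) + (-5)*6
= 9 + (-30) = -21

-21


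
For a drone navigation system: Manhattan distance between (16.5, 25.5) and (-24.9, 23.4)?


|16.5-(-24.9)| + |25.5-23.4| = 41.4 + 2.1 = 43.5

43.5


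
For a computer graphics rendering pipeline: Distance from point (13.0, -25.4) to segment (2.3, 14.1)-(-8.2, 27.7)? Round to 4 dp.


Project P onto AB: t = 0 (clamped to [0,1])
Closest point on segment: (2.3, 14.1)
Distance: 40.9236

40.9236


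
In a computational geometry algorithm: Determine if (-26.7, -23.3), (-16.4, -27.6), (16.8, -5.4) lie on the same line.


Cross product: ((-16.4)-(-26.7))*((-5.4)-(-23.3)) - ((-27.6)-(-23.3))*(16.8-(-26.7))
= 371.42

No, not collinear


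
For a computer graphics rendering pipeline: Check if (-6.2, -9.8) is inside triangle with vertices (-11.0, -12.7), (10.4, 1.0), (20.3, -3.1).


Cross products: AB x AP = -3.7, BC x BP = -174.98, CA x CP = -44.69
All same sign? yes

Yes, inside


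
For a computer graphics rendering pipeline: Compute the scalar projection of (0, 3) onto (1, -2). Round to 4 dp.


u.v = -6, |v| = sqrt(5) = 2.2361
Scalar projection = u.v / |v| = -6 / sqrt(5) = -2.6833

-2.6833


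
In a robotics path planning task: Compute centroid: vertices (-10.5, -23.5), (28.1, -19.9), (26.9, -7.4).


Centroid = ((x_A+x_B+x_C)/3, (y_A+y_B+y_C)/3)
= (((-10.5)+28.1+26.9)/3, ((-23.5)+(-19.9)+(-7.4))/3)
= (14.8333, -16.9333)

(14.8333, -16.9333)


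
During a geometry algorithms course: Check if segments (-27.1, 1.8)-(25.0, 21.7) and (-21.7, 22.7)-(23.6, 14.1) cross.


Cross products: d1=-993.21, d2=356.32, d3=981.43, d4=-368.1
d1*d2 < 0 and d3*d4 < 0? yes

Yes, they intersect


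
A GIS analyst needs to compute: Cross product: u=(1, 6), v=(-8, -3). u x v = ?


u x v = u_x*v_y - u_y*v_x = 1*(-3) - 6*(-8)
= (-3) - (-48) = 45

45


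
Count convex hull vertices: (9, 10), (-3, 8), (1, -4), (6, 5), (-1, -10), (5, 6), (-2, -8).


Convex hull vertices (CCW): (-3, 8), (-2, -8), (-1, -10), (9, 10)
Count = 4

4


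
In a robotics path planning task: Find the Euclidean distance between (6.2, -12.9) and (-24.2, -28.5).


dx=-30.4, dy=-15.6
d^2 = (-30.4)^2 + (-15.6)^2 = 1167.52
d = sqrt(1167.52) = 34.169

34.169


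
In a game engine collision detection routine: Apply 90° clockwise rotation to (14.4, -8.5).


90° CW: (x,y) -> (y, -x)
(14.4,-8.5) -> (-8.5, -14.4)

(-8.5, -14.4)


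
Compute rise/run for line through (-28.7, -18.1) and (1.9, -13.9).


slope = (y2-y1)/(x2-x1) = ((-13.9)-(-18.1))/(1.9-(-28.7)) = 4.2/30.6 = 0.1373

0.1373


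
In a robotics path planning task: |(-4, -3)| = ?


|u| = sqrt((-4)^2 + (-3)^2) = sqrt(25) = 5

5


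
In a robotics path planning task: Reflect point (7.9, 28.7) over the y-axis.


Reflection over y-axis: (x,y) -> (-x,y)
(7.9, 28.7) -> (-7.9, 28.7)

(-7.9, 28.7)


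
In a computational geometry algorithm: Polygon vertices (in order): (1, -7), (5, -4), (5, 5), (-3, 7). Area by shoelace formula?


Shoelace sum: (1*(-4) - 5*(-7)) + (5*5 - 5*(-4)) + (5*7 - (-3)*5) + ((-3)*(-7) - 1*7)
= 140
Area = |140|/2 = 70

70


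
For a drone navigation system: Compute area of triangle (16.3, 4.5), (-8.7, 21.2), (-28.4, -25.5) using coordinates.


Area = |x_A(y_B-y_C) + x_B(y_C-y_A) + x_C(y_A-y_B)|/2
= |761.21 + 261 + 474.28|/2
= 1496.49/2 = 748.245

748.245


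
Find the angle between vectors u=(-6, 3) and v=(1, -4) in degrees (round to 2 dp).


u.v = -18, |u| = sqrt(45) = 6.7082, |v| = sqrt(17) = 4.1231
cos(theta) = u.v/(|u||v|) = -18/sqrt(765) = -0.650791
theta = acos(-0.650791) = 130.6 degrees

130.6 degrees


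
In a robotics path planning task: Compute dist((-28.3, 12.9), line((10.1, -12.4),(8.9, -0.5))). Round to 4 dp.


|cross product| = 426.6
|line direction| = sqrt(143.05) = 11.9604
Distance = 426.6/sqrt(143.05) = 35.6678

35.6678


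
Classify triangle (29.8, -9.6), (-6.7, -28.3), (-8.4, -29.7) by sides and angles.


Side lengths squared: AB^2=1681.94, BC^2=4.85, CA^2=1863.25
Sorted: [4.85, 1681.94, 1863.25]
By sides: Scalene, By angles: Obtuse

Scalene, Obtuse


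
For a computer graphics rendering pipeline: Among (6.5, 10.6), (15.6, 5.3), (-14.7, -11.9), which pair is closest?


d(P0,P1) = 10.5309, d(P0,P2) = 30.9142, d(P1,P2) = 34.8415
Closest: P0 and P1

Closest pair: (6.5, 10.6) and (15.6, 5.3), distance = 10.5309


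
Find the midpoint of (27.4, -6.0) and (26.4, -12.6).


M = ((27.4+26.4)/2, ((-6)+(-12.6))/2)
= (26.9, -9.3)

(26.9, -9.3)


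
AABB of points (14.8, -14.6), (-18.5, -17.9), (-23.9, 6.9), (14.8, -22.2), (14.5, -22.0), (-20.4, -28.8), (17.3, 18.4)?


x range: [-23.9, 17.3]
y range: [-28.8, 18.4]
Bounding box: (-23.9,-28.8) to (17.3,18.4)

(-23.9,-28.8) to (17.3,18.4)


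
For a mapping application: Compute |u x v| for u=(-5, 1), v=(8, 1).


|u x v| = |(-5)*1 - 1*8|
= |(-5) - 8| = 13

13


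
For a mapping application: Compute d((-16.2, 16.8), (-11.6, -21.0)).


dx=4.6, dy=-37.8
d^2 = 4.6^2 + (-37.8)^2 = 1450
d = sqrt(1450) = 38.0789

38.0789


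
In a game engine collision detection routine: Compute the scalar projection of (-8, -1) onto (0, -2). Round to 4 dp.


u.v = 2, |v| = sqrt(4) = 2
Scalar projection = u.v / |v| = 2 / sqrt(4) = 1

1


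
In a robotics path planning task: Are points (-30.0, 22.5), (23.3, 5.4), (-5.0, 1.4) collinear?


Cross product: (23.3-(-30))*(1.4-22.5) - (5.4-22.5)*((-5)-(-30))
= -697.13

No, not collinear


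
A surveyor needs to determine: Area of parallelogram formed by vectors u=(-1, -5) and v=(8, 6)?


|u x v| = |(-1)*6 - (-5)*8|
= |(-6) - (-40)| = 34

34


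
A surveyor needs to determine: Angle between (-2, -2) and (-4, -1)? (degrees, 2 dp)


u.v = 10, |u| = sqrt(8) = 2.8284, |v| = sqrt(17) = 4.1231
cos(theta) = u.v/(|u||v|) = 10/sqrt(136) = 0.857493
theta = acos(0.857493) = 30.96 degrees

30.96 degrees


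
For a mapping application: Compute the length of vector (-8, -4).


|u| = sqrt((-8)^2 + (-4)^2) = sqrt(80) = 8.9443

8.9443


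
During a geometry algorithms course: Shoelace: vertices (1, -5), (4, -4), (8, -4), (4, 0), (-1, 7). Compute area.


Shoelace sum: (1*(-4) - 4*(-5)) + (4*(-4) - 8*(-4)) + (8*0 - 4*(-4)) + (4*7 - (-1)*0) + ((-1)*(-5) - 1*7)
= 74
Area = |74|/2 = 37

37


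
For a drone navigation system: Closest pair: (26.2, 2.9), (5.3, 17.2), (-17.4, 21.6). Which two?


d(P0,P1) = 25.3239, d(P0,P2) = 47.441, d(P1,P2) = 23.1225
Closest: P1 and P2

Closest pair: (5.3, 17.2) and (-17.4, 21.6), distance = 23.1225


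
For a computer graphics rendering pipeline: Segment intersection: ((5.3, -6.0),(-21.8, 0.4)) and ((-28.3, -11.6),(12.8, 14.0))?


Cross products: d1=-630, d2=326.8, d3=366.8, d4=-590
d1*d2 < 0 and d3*d4 < 0? yes

Yes, they intersect


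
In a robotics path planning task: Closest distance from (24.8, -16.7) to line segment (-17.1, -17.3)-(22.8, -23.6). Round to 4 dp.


Project P onto AB: t = 1 (clamped to [0,1])
Closest point on segment: (22.8, -23.6)
Distance: 7.184

7.184


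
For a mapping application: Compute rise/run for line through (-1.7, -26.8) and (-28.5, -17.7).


slope = (y2-y1)/(x2-x1) = ((-17.7)-(-26.8))/((-28.5)-(-1.7)) = 9.1/(-26.8) = -0.3396

-0.3396


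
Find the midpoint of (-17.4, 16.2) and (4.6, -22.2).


M = (((-17.4)+4.6)/2, (16.2+(-22.2))/2)
= (-6.4, -3)

(-6.4, -3)


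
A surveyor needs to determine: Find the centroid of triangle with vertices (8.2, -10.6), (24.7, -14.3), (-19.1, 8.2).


Centroid = ((x_A+x_B+x_C)/3, (y_A+y_B+y_C)/3)
= ((8.2+24.7+(-19.1))/3, ((-10.6)+(-14.3)+8.2)/3)
= (4.6, -5.5667)

(4.6, -5.5667)


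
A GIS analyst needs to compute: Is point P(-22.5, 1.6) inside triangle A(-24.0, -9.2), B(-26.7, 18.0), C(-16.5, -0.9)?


Cross products: AB x AP = -69.96, BC x BP = -87.9, CA x CP = -68.55
All same sign? yes

Yes, inside


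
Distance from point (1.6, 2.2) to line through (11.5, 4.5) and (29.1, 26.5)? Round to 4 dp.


|cross product| = 177.32
|line direction| = sqrt(793.76) = 28.1737
Distance = 177.32/sqrt(793.76) = 6.2938

6.2938


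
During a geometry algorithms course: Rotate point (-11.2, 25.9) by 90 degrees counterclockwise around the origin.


90° CCW: (x,y) -> (-y, x)
(-11.2,25.9) -> (-25.9, -11.2)

(-25.9, -11.2)


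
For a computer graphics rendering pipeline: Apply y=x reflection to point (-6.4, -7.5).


Reflection over y=x: (x,y) -> (y,x)
(-6.4, -7.5) -> (-7.5, -6.4)

(-7.5, -6.4)


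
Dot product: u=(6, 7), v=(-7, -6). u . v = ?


u . v = u_x*v_x + u_y*v_y = 6*(-7) + 7*(-6)
= (-42) + (-42) = -84

-84


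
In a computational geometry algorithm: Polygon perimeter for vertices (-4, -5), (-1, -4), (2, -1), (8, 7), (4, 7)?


Sides: (-4, -5)->(-1, -4): sqrt(10) = 3.162278, (-1, -4)->(2, -1): sqrt(18) = 4.242641, (2, -1)->(8, 7): sqrt(100) = 10, (8, 7)->(4, 7): sqrt(16) = 4, (4, 7)->(-4, -5): sqrt(208) = 14.422205
Sum = 35.827124
Perimeter = 35.8271

35.8271


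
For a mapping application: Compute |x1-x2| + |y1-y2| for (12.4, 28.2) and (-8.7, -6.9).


|12.4-(-8.7)| + |28.2-(-6.9)| = 21.1 + 35.1 = 56.2

56.2


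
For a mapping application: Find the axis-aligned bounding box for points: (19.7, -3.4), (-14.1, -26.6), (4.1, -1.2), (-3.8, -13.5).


x range: [-14.1, 19.7]
y range: [-26.6, -1.2]
Bounding box: (-14.1,-26.6) to (19.7,-1.2)

(-14.1,-26.6) to (19.7,-1.2)


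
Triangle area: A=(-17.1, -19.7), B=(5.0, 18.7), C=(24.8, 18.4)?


Area = |x_A(y_B-y_C) + x_B(y_C-y_A) + x_C(y_A-y_B)|/2
= |(-5.13) + 190.5 + (-952.32)|/2
= 766.95/2 = 383.475

383.475


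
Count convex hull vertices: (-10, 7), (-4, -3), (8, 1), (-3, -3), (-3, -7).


Convex hull vertices (CCW): (-10, 7), (-3, -7), (8, 1)
Count = 3

3


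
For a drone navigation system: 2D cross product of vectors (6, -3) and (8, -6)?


u x v = u_x*v_y - u_y*v_x = 6*(-6) - (-3)*8
= (-36) - (-24) = -12

-12


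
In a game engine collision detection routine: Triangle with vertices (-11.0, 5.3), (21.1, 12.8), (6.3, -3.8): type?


Side lengths squared: AB^2=1086.66, BC^2=494.6, CA^2=382.1
Sorted: [382.1, 494.6, 1086.66]
By sides: Scalene, By angles: Obtuse

Scalene, Obtuse


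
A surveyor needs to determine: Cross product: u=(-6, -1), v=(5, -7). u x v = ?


u x v = u_x*v_y - u_y*v_x = (-6)*(-7) - (-1)*5
= 42 - (-5) = 47

47


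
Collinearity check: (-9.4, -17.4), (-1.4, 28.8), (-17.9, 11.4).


Cross product: ((-1.4)-(-9.4))*(11.4-(-17.4)) - (28.8-(-17.4))*((-17.9)-(-9.4))
= 623.1

No, not collinear


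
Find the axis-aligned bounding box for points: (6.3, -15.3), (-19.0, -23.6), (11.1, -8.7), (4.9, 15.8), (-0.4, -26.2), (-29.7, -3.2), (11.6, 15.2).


x range: [-29.7, 11.6]
y range: [-26.2, 15.8]
Bounding box: (-29.7,-26.2) to (11.6,15.8)

(-29.7,-26.2) to (11.6,15.8)


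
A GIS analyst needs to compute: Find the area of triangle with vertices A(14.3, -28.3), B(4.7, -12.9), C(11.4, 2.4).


Area = |x_A(y_B-y_C) + x_B(y_C-y_A) + x_C(y_A-y_B)|/2
= |(-218.79) + 144.29 + (-175.56)|/2
= 250.06/2 = 125.03

125.03


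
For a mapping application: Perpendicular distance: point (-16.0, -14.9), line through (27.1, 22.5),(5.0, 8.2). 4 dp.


|cross product| = 210.21
|line direction| = sqrt(692.9) = 26.323
Distance = 210.21/sqrt(692.9) = 7.9858

7.9858


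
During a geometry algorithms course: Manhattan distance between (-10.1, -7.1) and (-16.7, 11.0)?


|(-10.1)-(-16.7)| + |(-7.1)-11| = 6.6 + 18.1 = 24.7

24.7


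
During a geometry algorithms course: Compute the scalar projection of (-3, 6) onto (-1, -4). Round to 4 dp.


u.v = -21, |v| = sqrt(17) = 4.1231
Scalar projection = u.v / |v| = -21 / sqrt(17) = -5.0932

-5.0932


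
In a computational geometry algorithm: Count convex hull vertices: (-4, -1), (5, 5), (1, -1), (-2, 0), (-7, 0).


Convex hull vertices (CCW): (-7, 0), (-4, -1), (1, -1), (5, 5)
Count = 4

4


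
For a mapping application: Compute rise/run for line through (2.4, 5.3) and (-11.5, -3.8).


slope = (y2-y1)/(x2-x1) = ((-3.8)-5.3)/((-11.5)-2.4) = (-9.1)/(-13.9) = 0.6547

0.6547


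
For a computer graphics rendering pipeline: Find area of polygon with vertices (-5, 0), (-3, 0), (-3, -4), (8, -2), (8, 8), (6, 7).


Shoelace sum: ((-5)*0 - (-3)*0) + ((-3)*(-4) - (-3)*0) + ((-3)*(-2) - 8*(-4)) + (8*8 - 8*(-2)) + (8*7 - 6*8) + (6*0 - (-5)*7)
= 173
Area = |173|/2 = 86.5

86.5


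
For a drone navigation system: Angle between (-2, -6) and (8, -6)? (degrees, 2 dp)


u.v = 20, |u| = sqrt(40) = 6.3246, |v| = sqrt(100) = 10
cos(theta) = u.v/(|u||v|) = 20/sqrt(4000) = 0.316228
theta = acos(0.316228) = 71.57 degrees

71.57 degrees


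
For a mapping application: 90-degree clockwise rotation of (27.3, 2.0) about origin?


90° CW: (x,y) -> (y, -x)
(27.3,2) -> (2, -27.3)

(2, -27.3)


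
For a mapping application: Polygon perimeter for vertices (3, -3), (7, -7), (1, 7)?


Sides: (3, -3)->(7, -7): sqrt(32) = 5.656854, (7, -7)->(1, 7): sqrt(232) = 15.231546, (1, 7)->(3, -3): sqrt(104) = 10.198039
Sum = 31.086439
Perimeter = 31.0864

31.0864
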